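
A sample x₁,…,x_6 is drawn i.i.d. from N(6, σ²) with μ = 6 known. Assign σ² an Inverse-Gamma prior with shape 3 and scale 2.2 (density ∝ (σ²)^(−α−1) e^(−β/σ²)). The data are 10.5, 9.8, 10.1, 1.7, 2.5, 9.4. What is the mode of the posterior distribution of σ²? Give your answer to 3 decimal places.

Sum of squared deviations about the known mean: SS = (10.5−6)² + (9.8−6)² + (10.1−6)² + (1.7−6)² + (2.5−6)² + (9.4−6)² = 93.8.
The Normal likelihood contributes (σ²)^(−n/2) exp(−SS/(2σ²)), so the posterior is Inverse-Gamma(α + n/2, β + SS/2) = Inverse-Gamma(6, 49.1).
The mode of Inverse-Gamma(a, b) is b/(a+1) = 49.1/7 ≈ 7.014.

σ̂²_MAP = 7.014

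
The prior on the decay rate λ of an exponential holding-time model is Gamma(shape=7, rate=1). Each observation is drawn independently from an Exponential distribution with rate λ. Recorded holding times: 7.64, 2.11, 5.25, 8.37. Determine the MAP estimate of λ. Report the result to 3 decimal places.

The Exponential(rate=λ) likelihood is ∝ λ^n e^(−λΣtᵢ). Here n = 4 and Σtᵢ = 7.64 + 2.11 + 5.25 + 8.37 = 23.37.
Posterior ∝ λ^6e^(−1λ) · λ^4e^(−23.37λ) = λ^10e^(−24.37λ), i.e. Gamma(11, 24.37).
Mode = (a−1)/b = 10/24.37 ≈ 0.410.

λ̂_MAP = 0.410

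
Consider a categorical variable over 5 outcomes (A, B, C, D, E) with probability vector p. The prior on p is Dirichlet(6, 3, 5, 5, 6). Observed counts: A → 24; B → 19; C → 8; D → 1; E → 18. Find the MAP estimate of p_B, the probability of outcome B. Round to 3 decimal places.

The posterior is Dirichlet(αᵢ + nᵢ) = Dirichlet(30, 22, 13, 6, 24).
For a Dirichlet(a₁,…,a_K) with all aᵢ > 1, the mode has j-th component (aⱼ − 1)/(Σaᵢ − K).
Here Σaᵢ = 95 and K = 5, so p_B = (22 − 1)/(95 − 5) = 21/90 ≈ 0.233.

MAP estimate of p_B = 0.233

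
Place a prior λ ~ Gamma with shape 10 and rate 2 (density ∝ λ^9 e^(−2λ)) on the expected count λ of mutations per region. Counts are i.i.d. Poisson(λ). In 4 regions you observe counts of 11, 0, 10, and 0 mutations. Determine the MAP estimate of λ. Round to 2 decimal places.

Σxᵢ = 11+0+10+0 = 21, with n = 4.
Posterior ∝ λ^9e^(−2λ) · λ^21e^(−4λ) = λ^30e^(−6λ), i.e. Gamma(shape=31, rate=6).
The mode of a Gamma(a, b) with a ≥ 1 (shape–rate) is (a−1)/b = 30/6 ≈ 5.00.

λ̂_MAP = 5.00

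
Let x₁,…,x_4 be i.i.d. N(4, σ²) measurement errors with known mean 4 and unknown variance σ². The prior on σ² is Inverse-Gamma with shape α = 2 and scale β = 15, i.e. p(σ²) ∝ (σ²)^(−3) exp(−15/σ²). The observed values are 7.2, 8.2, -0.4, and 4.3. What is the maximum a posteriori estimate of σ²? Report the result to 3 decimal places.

Sum of squared deviations about the known mean: SS = (7.2−4)² + (8.2−4)² + (-0.4−4)² + (4.3−4)² = 47.33.
The Normal likelihood contributes (σ²)^(−n/2) exp(−SS/(2σ²)), so the posterior is Inverse-Gamma(α + n/2, β + SS/2) = Inverse-Gamma(4, 38.665).
The mode of Inverse-Gamma(a, b) is b/(a+1) = 38.665/5 ≈ 7.733.

σ̂²_MAP = 7.733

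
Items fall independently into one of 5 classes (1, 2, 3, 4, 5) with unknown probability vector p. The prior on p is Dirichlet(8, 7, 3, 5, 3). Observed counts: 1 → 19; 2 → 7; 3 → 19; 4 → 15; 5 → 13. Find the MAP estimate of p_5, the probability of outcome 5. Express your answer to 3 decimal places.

MAP estimate: 0.160

The posterior is Dirichlet(αᵢ + nᵢ) = Dirichlet(27, 14, 22, 20, 16).
For a Dirichlet(a₁,…,a_K) with all aᵢ > 1, the mode has j-th component (aⱼ − 1)/(Σaᵢ − K).
Here Σaᵢ = 99 and K = 5, so p_5 = (16 − 1)/(99 − 5) = 15/94 ≈ 0.160.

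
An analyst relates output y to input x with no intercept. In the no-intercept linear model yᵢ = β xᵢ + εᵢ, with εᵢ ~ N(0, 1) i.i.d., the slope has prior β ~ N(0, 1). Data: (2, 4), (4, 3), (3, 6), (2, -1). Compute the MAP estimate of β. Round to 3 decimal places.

log p(β | y) = −Σ(yᵢ − βxᵢ)²/(2·1) − β²/(2·1) + const.
Setting the derivative to zero: Σxᵢ(yᵢ − βxᵢ)/1 − β/1 = 0, so β = Σxᵢyᵢ / (Σxᵢ² + σ²/τ²).
Σxᵢyᵢ = 2·4 + 4·3 + 3·6 + 2·(-1) = 36; Σxᵢ² = 33; σ²/τ² = 1.
β̂_MAP = 36 / (33 + 1) = 36/34 ≈ 1.059.

β̂_MAP = 1.059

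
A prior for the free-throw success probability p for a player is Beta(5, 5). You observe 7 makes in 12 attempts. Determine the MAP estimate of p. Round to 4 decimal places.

Prior: Beta(5, 5).
Data: 7 successes in 12 trials. The binomial likelihood contributes p^7(1−p)^5, so the posterior is Beta(5+7, 5+5) = Beta(12, 10).
For Beta(a, b) with a, b > 1 the mode is (a−1)/(a+b−2) = 11/20 ≈ 0.5500.

p̂_MAP = 0.5500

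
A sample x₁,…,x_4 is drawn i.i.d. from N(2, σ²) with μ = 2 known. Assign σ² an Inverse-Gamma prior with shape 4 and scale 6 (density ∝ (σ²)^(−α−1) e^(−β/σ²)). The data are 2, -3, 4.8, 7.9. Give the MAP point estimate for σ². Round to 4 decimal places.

σ̂²_MAP = 5.6893

Sum of squared deviations about the known mean: SS = (2−2)² + (-3−2)² + (4.8−2)² + (7.9−2)² = 67.65.
The Normal likelihood contributes (σ²)^(−n/2) exp(−SS/(2σ²)), so the posterior is Inverse-Gamma(α + n/2, β + SS/2) = Inverse-Gamma(6, 39.825).
The mode of Inverse-Gamma(a, b) is b/(a+1) = 39.825/7 ≈ 5.6893.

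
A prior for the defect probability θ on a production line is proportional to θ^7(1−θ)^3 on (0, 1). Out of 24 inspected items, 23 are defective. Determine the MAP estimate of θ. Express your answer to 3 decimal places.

θ̂_MAP = 0.882

The prior density ∝ θ^7(1−θ)^3 is the kernel of Beta(8, 4).
Data: 23 successes in 24 trials. The binomial likelihood contributes θ^23(1−θ)^1, so the posterior is Beta(8+23, 4+1) = Beta(31, 5).
For Beta(a, b) with a, b > 1 the mode is (a−1)/(a+b−2) = 30/34 ≈ 0.882.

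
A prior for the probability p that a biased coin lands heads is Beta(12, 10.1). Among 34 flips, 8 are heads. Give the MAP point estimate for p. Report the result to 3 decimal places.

Prior: Beta(12, 10.1).
Data: 8 successes in 34 trials. The binomial likelihood contributes p^8(1−p)^26, so the posterior is Beta(12+8, 10.1+26) = Beta(20, 36.1).
For Beta(a, b) with a, b > 1 the mode is (a−1)/(a+b−2) = 19/54.1 ≈ 0.351.

p̂_MAP = 0.351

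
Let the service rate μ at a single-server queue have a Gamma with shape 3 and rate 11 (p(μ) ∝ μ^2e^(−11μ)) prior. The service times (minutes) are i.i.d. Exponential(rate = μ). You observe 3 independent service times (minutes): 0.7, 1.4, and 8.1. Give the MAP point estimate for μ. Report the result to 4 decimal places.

μ̂_MAP = 0.2358

The Exponential(rate=μ) likelihood is ∝ μ^n e^(−μΣtᵢ). Here n = 3 and Σtᵢ = 0.7 + 1.4 + 8.1 = 10.2.
Posterior ∝ μ^2e^(−11μ) · μ^3e^(−10.2μ) = μ^5e^(−21.2μ), i.e. Gamma(6, 21.2).
Mode = (a−1)/b = 5/21.2 ≈ 0.2358.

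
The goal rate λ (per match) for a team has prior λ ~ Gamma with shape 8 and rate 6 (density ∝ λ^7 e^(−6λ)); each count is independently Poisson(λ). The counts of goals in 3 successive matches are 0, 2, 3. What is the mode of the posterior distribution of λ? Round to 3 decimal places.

λ̂_MAP = 1.333

Σxᵢ = 0+2+3 = 5, with n = 3.
Posterior ∝ λ^7e^(−6λ) · λ^5e^(−3λ) = λ^12e^(−9λ), i.e. Gamma(shape=13, rate=9).
The mode of a Gamma(a, b) with a ≥ 1 (shape–rate) is (a−1)/b = 12/9 ≈ 1.333.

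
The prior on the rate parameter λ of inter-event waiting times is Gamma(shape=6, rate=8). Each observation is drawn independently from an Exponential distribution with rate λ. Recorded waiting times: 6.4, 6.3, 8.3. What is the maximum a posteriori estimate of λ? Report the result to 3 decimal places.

λ̂_MAP = 0.276

The Exponential(rate=λ) likelihood is ∝ λ^n e^(−λΣtᵢ). Here n = 3 and Σtᵢ = 6.4 + 6.3 + 8.3 = 21.
Posterior ∝ λ^5e^(−8λ) · λ^3e^(−21λ) = λ^8e^(−29λ), i.e. Gamma(9, 29).
Mode = (a−1)/b = 8/29 ≈ 0.276.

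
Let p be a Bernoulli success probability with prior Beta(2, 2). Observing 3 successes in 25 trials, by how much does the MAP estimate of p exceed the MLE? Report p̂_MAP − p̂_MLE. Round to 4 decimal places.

MAP − MLE = 0.0281

Posterior is Beta(5, 24); MAP = (5−1)/(29−2) = 4/27 ≈ 0.14815.
MLE ignores the prior: p̂_MLE = k/n = 3/25 ≈ 0.12000.
Difference = 4/27 − 3/25 = 19/675 ≈ 0.0281.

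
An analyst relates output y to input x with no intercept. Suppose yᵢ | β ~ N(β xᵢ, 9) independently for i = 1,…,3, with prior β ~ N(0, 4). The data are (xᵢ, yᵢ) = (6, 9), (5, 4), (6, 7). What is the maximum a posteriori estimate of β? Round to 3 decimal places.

log p(β | y) = −Σ(yᵢ − βxᵢ)²/(2·9) − β²/(2·4) + const.
Setting the derivative to zero: Σxᵢ(yᵢ − βxᵢ)/9 − β/4 = 0, so β = Σxᵢyᵢ / (Σxᵢ² + σ²/τ²).
Σxᵢyᵢ = 6·9 + 5·4 + 6·7 = 116; Σxᵢ² = 97; σ²/τ² = 2.25.
β̂_MAP = 116 / (97 + 2.25) = 116/99.25 ≈ 1.169.

β̂_MAP = 1.169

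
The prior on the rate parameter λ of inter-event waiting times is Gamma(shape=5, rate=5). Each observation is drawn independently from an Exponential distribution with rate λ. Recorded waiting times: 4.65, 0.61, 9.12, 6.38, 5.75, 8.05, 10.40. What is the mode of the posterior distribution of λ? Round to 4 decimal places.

The Exponential(rate=λ) likelihood is ∝ λ^n e^(−λΣtᵢ). Here n = 7 and Σtᵢ = 4.65 + 0.61 + 9.12 + 6.38 + 5.75 + 8.05 + 10.40 = 44.96.
Posterior ∝ λ^4e^(−5λ) · λ^7e^(−44.96λ) = λ^11e^(−49.96λ), i.e. Gamma(12, 49.96).
Mode = (a−1)/b = 11/49.96 ≈ 0.2202.

λ̂_MAP = 0.2202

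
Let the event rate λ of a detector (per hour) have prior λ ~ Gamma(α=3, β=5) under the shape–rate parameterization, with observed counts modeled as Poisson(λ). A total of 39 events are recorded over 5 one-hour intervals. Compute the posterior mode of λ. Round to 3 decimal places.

λ̂_MAP = 4.100

Σxᵢ = 39, n = 5.
Posterior ∝ λ^2e^(−5λ) · λ^39e^(−5λ) = λ^41e^(−10λ), i.e. Gamma(shape=42, rate=10).
The mode of a Gamma(a, b) with a ≥ 1 (shape–rate) is (a−1)/b = 41/10 ≈ 4.100.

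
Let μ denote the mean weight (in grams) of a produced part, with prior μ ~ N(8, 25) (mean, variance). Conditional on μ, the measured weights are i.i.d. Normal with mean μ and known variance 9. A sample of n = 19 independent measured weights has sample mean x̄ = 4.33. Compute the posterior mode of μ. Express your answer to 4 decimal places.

n = 19, x̄ = 4.33.
For a Normal prior and Normal likelihood with known variance, the posterior is Normal; its mode equals its mean, the precision-weighted average.
Prior precision 1/σ₀² = 1/25 = 0.04; data precision n/σ² = 19/9.
μ̂ = (0.04·8 + (19/9)·4.33) / (0.04 + 19/9) = (1703/180)/(484/225) = 8515/1936 ≈ 4.3982.

μ̂_MAP = 4.3982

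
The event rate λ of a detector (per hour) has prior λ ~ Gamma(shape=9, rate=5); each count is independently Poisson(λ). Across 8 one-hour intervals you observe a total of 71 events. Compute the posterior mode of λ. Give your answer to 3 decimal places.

Σxᵢ = 71, n = 8.
Posterior ∝ λ^8e^(−5λ) · λ^71e^(−8λ) = λ^79e^(−13λ), i.e. Gamma(shape=80, rate=13).
The mode of a Gamma(a, b) with a ≥ 1 (shape–rate) is (a−1)/b = 79/13 ≈ 6.077.

λ̂_MAP = 6.077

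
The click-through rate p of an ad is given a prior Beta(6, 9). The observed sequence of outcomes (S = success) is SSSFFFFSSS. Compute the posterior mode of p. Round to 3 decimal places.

p̂_MAP = 0.478

Prior: Beta(6, 9).
Data: 6 successes in 10 trials (from the sequence). The binomial likelihood contributes p^6(1−p)^4, so the posterior is Beta(6+6, 9+4) = Beta(12, 13).
For Beta(a, b) with a, b > 1 the mode is (a−1)/(a+b−2) = 11/23 ≈ 0.478.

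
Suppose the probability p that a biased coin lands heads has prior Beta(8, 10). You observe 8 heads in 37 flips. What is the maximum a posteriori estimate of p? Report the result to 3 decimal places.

Prior: Beta(8, 10).
Data: 8 successes in 37 trials. The binomial likelihood contributes p^8(1−p)^29, so the posterior is Beta(8+8, 10+29) = Beta(16, 39).
For Beta(a, b) with a, b > 1 the mode is (a−1)/(a+b−2) = 15/53 ≈ 0.283.

p̂_MAP = 0.283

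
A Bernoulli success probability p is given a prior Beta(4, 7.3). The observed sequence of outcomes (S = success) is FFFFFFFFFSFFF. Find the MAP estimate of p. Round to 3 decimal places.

p̂_MAP = 0.179

Prior: Beta(4, 7.3).
Data: 1 success in 13 trials (from the sequence). The binomial likelihood contributes p(1−p)^12, so the posterior is Beta(4+1, 7.3+12) = Beta(5, 19.3).
For Beta(a, b) with a, b > 1 the mode is (a−1)/(a+b−2) = 4/22.3 ≈ 0.179.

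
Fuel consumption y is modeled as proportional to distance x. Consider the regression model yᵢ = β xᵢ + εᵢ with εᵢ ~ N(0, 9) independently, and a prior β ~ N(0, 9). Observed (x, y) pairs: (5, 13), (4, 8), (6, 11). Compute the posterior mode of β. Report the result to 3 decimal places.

log p(β | y) = −Σ(yᵢ − βxᵢ)²/(2·9) − β²/(2·9) + const.
Setting the derivative to zero: Σxᵢ(yᵢ − βxᵢ)/9 − β/9 = 0, so β = Σxᵢyᵢ / (Σxᵢ² + σ²/τ²).
Σxᵢyᵢ = 5·13 + 4·8 + 6·11 = 163; Σxᵢ² = 77; σ²/τ² = 1.
β̂_MAP = 163 / (77 + 1) = 163/78 ≈ 2.090.

β̂_MAP = 2.090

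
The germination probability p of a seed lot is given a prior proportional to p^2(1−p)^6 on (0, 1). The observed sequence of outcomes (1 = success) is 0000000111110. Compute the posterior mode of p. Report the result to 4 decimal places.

The prior density ∝ p^2(1−p)^6 is the kernel of Beta(3, 7).
Data: 5 successes in 13 trials (from the sequence). The binomial likelihood contributes p^5(1−p)^8, so the posterior is Beta(3+5, 7+8) = Beta(8, 15).
For Beta(a, b) with a, b > 1 the mode is (a−1)/(a+b−2) = 7/21 ≈ 0.3333.

p̂_MAP = 0.3333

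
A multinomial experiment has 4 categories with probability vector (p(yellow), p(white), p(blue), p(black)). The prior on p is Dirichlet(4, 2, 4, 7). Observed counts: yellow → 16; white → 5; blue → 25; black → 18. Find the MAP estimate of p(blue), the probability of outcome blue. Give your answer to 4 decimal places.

MAP estimate of p(blue) = 0.3636

The posterior is Dirichlet(αᵢ + nᵢ) = Dirichlet(20, 7, 29, 25).
For a Dirichlet(a₁,…,a_K) with all aᵢ > 1, the mode has j-th component (aⱼ − 1)/(Σaᵢ − K).
Here Σaᵢ = 81 and K = 4, so p(blue) = (29 − 1)/(81 − 4) = 28/77 ≈ 0.3636.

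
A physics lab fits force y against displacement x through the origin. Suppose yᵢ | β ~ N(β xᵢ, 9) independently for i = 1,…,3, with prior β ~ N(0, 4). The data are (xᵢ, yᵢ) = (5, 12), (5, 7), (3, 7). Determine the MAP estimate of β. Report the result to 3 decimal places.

log p(β | y) = −Σ(yᵢ − βxᵢ)²/(2·9) − β²/(2·4) + const.
Setting the derivative to zero: Σxᵢ(yᵢ − βxᵢ)/9 − β/4 = 0, so β = Σxᵢyᵢ / (Σxᵢ² + σ²/τ²).
Σxᵢyᵢ = 5·12 + 5·7 + 3·7 = 116; Σxᵢ² = 59; σ²/τ² = 2.25.
β̂_MAP = 116 / (59 + 2.25) = 116/61.25 ≈ 1.894.

β̂_MAP = 1.894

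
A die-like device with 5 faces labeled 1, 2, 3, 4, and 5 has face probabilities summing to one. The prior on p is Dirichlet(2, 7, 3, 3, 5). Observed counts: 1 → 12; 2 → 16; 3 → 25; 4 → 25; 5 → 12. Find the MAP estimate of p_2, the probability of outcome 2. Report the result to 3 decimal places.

MAP estimate: 0.210

The posterior is Dirichlet(αᵢ + nᵢ) = Dirichlet(14, 23, 28, 28, 17).
For a Dirichlet(a₁,…,a_K) with all aᵢ > 1, the mode has j-th component (aⱼ − 1)/(Σaᵢ − K).
Here Σaᵢ = 110 and K = 5, so p_2 = (23 − 1)/(110 − 5) = 22/105 ≈ 0.210.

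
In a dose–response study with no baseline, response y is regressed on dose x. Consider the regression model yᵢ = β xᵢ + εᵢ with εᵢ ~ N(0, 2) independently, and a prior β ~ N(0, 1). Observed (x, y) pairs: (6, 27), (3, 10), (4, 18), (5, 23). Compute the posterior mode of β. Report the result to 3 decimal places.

log p(β | y) = −Σ(yᵢ − βxᵢ)²/(2·2) − β²/(2·1) + const.
Setting the derivative to zero: Σxᵢ(yᵢ − βxᵢ)/2 − β/1 = 0, so β = Σxᵢyᵢ / (Σxᵢ² + σ²/τ²).
Σxᵢyᵢ = 6·27 + 3·10 + 4·18 + 5·23 = 379; Σxᵢ² = 86; σ²/τ² = 2.
β̂_MAP = 379 / (86 + 2) = 379/88 ≈ 4.307.

β̂_MAP = 4.307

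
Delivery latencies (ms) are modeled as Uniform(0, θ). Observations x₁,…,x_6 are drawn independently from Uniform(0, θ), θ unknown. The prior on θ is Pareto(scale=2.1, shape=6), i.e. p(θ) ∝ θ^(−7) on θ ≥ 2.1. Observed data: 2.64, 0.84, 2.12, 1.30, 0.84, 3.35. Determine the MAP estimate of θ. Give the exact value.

θ̂_MAP = 3.35

The Uniform(0, θ) likelihood is θ^(−n) for θ ≥ max(xᵢ), zero otherwise. Here max(xᵢ) = 3.35.
Posterior ∝ θ^(−7) · θ^(−6) = θ^(−13) on θ ≥ max(2.1, 3.35) = 3.35.
This density is strictly decreasing in θ, so the posterior mode lies at the lower boundary of the support.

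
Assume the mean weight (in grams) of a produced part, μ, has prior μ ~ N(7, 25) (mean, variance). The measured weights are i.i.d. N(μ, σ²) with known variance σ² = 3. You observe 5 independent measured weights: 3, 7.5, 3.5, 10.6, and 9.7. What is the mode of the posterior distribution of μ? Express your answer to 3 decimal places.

μ̂_MAP = 6.863

n = 5; x̄ = (3 + 7.5 + 3.5 + 10.6 + 9.7)/5 = 34.3/5 = 6.86.
For a Normal prior and Normal likelihood with known variance, the posterior is Normal; its mode equals its mean, the precision-weighted average.
Prior precision 1/σ₀² = 1/25 = 0.04; data precision n/σ² = 5/3.
μ̂ = (0.04·7 + (5/3)·6.86) / (0.04 + 5/3) = (1757/150)/(128/75) = 6.86328125 ≈ 6.863.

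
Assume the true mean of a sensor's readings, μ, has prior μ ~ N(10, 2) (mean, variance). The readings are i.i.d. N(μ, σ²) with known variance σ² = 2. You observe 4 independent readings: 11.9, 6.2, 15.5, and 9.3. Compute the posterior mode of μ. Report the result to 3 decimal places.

μ̂_MAP = 10.580

n = 4; x̄ = (11.9 + 6.2 + 15.5 + 9.3)/4 = 42.9/4 = 10.725.
For a Normal prior and Normal likelihood with known variance, the posterior is Normal; its mode equals its mean, the precision-weighted average.
Prior precision 1/σ₀² = 1/2 = 0.5; data precision n/σ² = 4/2 = 2.
μ̂ = (0.5·10 + 2·10.725) / (0.5 + 2) = 26.45/2.5 = 10.580.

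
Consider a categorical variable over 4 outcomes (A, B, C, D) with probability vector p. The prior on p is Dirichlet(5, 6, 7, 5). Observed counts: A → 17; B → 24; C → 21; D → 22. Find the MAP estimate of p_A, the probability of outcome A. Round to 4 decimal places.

The posterior is Dirichlet(αᵢ + nᵢ) = Dirichlet(22, 30, 28, 27).
For a Dirichlet(a₁,…,a_K) with all aᵢ > 1, the mode has j-th component (aⱼ − 1)/(Σaᵢ − K).
Here Σaᵢ = 107 and K = 4, so p_A = (22 − 1)/(107 − 4) = 21/103 ≈ 0.2039.

MAP estimate of p_A = 0.2039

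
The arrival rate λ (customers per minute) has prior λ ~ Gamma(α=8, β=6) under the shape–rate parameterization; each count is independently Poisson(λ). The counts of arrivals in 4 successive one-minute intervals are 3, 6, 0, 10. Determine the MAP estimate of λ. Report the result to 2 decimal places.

λ̂_MAP = 2.60

Σxᵢ = 3+6+0+10 = 19, with n = 4.
Posterior ∝ λ^7e^(−6λ) · λ^19e^(−4λ) = λ^26e^(−10λ), i.e. Gamma(shape=27, rate=10).
The mode of a Gamma(a, b) with a ≥ 1 (shape–rate) is (a−1)/b = 26/10 ≈ 2.60.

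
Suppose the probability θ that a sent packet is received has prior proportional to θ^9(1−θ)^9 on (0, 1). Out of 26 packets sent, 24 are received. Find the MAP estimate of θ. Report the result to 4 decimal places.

The prior density ∝ θ^9(1−θ)^9 is the kernel of Beta(10, 10).
Data: 24 successes in 26 trials. The binomial likelihood contributes θ^24(1−θ)^2, so the posterior is Beta(10+24, 10+2) = Beta(34, 12).
For Beta(a, b) with a, b > 1 the mode is (a−1)/(a+b−2) = 33/44 ≈ 0.7500.

θ̂_MAP = 0.7500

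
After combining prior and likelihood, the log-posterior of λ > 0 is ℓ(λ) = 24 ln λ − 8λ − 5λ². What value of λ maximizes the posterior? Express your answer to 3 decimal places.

ℓ'(λ) = 24/λ − 8 − 10λ. Setting this to zero and multiplying by λ: 10λ² + 8λ − 24 = 0.
λ = (−8 + √(8² + 4·10·24)) / (2·10) = (−8 + √1024) / 20 = (−8 + 32)/20 = 6/5.
ℓ''(λ) = −24/λ² − 10 < 0, confirming a maximum.

λ̂_MAP = 1.200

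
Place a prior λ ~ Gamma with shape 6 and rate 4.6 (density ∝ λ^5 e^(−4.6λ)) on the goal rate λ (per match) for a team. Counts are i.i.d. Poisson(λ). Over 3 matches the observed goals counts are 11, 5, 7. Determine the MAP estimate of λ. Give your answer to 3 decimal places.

Σxᵢ = 11+5+7 = 23, with n = 3.
Posterior ∝ λ^5e^(−4.6λ) · λ^23e^(−3λ) = λ^28e^(−7.6λ), i.e. Gamma(shape=29, rate=7.6).
The mode of a Gamma(a, b) with a ≥ 1 (shape–rate) is (a−1)/b = 28/7.6 ≈ 3.684.

λ̂_MAP = 3.684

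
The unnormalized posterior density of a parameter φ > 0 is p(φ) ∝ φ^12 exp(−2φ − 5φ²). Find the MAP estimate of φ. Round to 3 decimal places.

ℓ'(φ) = 12/φ − 2 − 10φ. Setting this to zero and multiplying by φ: 10φ² + 2φ − 12 = 0.
φ = (−2 + √(2² + 4·10·12)) / (2·10) = (−2 + √484) / 20 = (−2 + 22)/20 = 1.
ℓ''(φ) = −12/φ² − 10 < 0, confirming a maximum.

φ̂_MAP = 1.000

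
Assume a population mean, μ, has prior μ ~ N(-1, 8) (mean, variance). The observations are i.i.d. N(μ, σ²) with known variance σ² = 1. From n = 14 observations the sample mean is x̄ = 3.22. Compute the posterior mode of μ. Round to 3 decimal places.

n = 14, x̄ = 3.22.
For a Normal prior and Normal likelihood with known variance, the posterior is Normal; its mode equals its mean, the precision-weighted average.
Prior precision 1/σ₀² = 1/8 = 0.125; data precision n/σ² = 14/1 = 14.
μ̂ = (0.125·(-1) + 14·3.22) / (0.125 + 14) = 44.955/14.125 = 8991/2825 ≈ 3.183.

μ̂_MAP = 3.183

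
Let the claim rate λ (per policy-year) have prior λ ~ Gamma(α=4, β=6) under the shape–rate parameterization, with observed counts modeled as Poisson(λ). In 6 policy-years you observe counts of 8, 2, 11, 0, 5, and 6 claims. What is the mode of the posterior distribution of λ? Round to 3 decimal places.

λ̂_MAP = 2.917

Σxᵢ = 8+2+11+0+5+6 = 32, with n = 6.
Posterior ∝ λ^3e^(−6λ) · λ^32e^(−6λ) = λ^35e^(−12λ), i.e. Gamma(shape=36, rate=12).
The mode of a Gamma(a, b) with a ≥ 1 (shape–rate) is (a−1)/b = 35/12 ≈ 2.917.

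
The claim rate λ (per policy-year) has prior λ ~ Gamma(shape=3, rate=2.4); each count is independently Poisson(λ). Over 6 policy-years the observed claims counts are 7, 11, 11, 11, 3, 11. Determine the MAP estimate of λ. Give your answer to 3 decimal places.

λ̂_MAP = 6.667

Σxᵢ = 7+11+11+11+3+11 = 54, with n = 6.
Posterior ∝ λ^2e^(−2.4λ) · λ^54e^(−6λ) = λ^56e^(−8.4λ), i.e. Gamma(shape=57, rate=8.4).
The mode of a Gamma(a, b) with a ≥ 1 (shape–rate) is (a−1)/b = 56/8.4 ≈ 6.667.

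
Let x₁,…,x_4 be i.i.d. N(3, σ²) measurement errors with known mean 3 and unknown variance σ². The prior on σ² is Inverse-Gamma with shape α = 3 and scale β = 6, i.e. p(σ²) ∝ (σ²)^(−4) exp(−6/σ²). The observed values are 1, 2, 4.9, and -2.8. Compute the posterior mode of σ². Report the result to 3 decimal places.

σ̂²_MAP = 4.521

Sum of squared deviations about the known mean: SS = (1−3)² + (2−3)² + (4.9−3)² + (-2.8−3)² = 42.25.
The Normal likelihood contributes (σ²)^(−n/2) exp(−SS/(2σ²)), so the posterior is Inverse-Gamma(α + n/2, β + SS/2) = Inverse-Gamma(5, 27.125).
The mode of Inverse-Gamma(a, b) is b/(a+1) = 27.125/6 ≈ 4.521.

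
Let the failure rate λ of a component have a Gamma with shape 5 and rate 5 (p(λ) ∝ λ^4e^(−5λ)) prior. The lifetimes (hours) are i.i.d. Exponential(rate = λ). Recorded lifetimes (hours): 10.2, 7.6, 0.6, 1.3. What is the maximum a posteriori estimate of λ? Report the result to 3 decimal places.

λ̂_MAP = 0.324

The Exponential(rate=λ) likelihood is ∝ λ^n e^(−λΣtᵢ). Here n = 4 and Σtᵢ = 10.2 + 7.6 + 0.6 + 1.3 = 19.7.
Posterior ∝ λ^4e^(−5λ) · λ^4e^(−19.7λ) = λ^8e^(−24.7λ), i.e. Gamma(9, 24.7).
Mode = (a−1)/b = 8/24.7 ≈ 0.324.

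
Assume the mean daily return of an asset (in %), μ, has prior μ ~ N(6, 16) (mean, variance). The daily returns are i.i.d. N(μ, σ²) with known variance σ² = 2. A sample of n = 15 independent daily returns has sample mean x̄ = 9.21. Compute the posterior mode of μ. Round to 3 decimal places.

n = 15, x̄ = 9.21.
For a Normal prior and Normal likelihood with known variance, the posterior is Normal; its mode equals its mean, the precision-weighted average.
Prior precision 1/σ₀² = 1/16 = 0.0625; data precision n/σ² = 15/2 = 7.5.
μ̂ = (0.0625·6 + 7.5·9.21) / (0.0625 + 7.5) = 69.45/7.5625 = 5556/605 ≈ 9.183.

μ̂_MAP = 9.183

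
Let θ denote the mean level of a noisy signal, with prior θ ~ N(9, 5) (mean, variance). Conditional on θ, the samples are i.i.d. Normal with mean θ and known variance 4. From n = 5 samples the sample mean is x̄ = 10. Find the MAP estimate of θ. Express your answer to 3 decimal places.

θ̂_MAP = 9.862

n = 5, x̄ = 10.
For a Normal prior and Normal likelihood with known variance, the posterior is Normal; its mode equals its mean, the precision-weighted average.
Prior precision 1/σ₀² = 1/5 = 0.2; data precision n/σ² = 5/4 = 1.25.
θ̂ = (0.2·9 + 1.25·10) / (0.2 + 1.25) = 14.3/1.45 = 286/29 ≈ 9.862.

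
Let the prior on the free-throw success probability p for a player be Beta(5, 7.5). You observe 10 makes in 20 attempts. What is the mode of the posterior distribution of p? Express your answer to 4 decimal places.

p̂_MAP = 0.4590

Prior: Beta(5, 7.5).
Data: 10 successes in 20 trials. The binomial likelihood contributes p^10(1−p)^10, so the posterior is Beta(5+10, 7.5+10) = Beta(15, 17.5).
For Beta(a, b) with a, b > 1 the mode is (a−1)/(a+b−2) = 14/30.5 ≈ 0.4590.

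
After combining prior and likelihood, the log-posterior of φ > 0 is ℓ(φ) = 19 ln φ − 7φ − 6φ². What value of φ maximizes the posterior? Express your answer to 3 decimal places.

ℓ'(φ) = 19/φ − 7 − 12φ. Setting this to zero and multiplying by φ: 12φ² + 7φ − 19 = 0.
φ = (−7 + √(7² + 4·12·19)) / (2·12) = (−7 + √961) / 24 = (−7 + 31)/24 = 1.
ℓ''(φ) = −19/φ² − 12 < 0, confirming a maximum.

φ̂_MAP = 1.000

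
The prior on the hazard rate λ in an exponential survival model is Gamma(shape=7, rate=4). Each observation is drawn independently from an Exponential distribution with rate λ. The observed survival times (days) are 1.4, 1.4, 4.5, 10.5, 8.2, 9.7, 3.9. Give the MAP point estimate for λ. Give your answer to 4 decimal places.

The Exponential(rate=λ) likelihood is ∝ λ^n e^(−λΣtᵢ). Here n = 7 and Σtᵢ = 1.4 + 1.4 + 4.5 + 10.5 + 8.2 + 9.7 + 3.9 = 39.6.
Posterior ∝ λ^6e^(−4λ) · λ^7e^(−39.6λ) = λ^13e^(−43.6λ), i.e. Gamma(14, 43.6).
Mode = (a−1)/b = 13/43.6 ≈ 0.2982.

λ̂_MAP = 0.2982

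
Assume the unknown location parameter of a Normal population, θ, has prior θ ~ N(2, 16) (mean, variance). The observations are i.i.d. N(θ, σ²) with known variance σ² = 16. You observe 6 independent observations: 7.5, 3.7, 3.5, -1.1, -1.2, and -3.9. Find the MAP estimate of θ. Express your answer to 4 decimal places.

θ̂_MAP = 1.5000

n = 6; x̄ = (7.5 + 3.7 + 3.5 + (-1.1) + (-1.2) + (-3.9))/6 = 8.5/6 = 17/12 ≈ 1.4167.
For a Normal prior and Normal likelihood with known variance, the posterior is Normal; its mode equals its mean, the precision-weighted average.
Prior precision 1/σ₀² = 1/16 = 0.0625; data precision n/σ² = 6/16 = 0.375.
θ̂ = (0.0625·2 + 0.375·(17/12)) / (0.0625 + 0.375) = 0.65625/0.4375 = 1.5000.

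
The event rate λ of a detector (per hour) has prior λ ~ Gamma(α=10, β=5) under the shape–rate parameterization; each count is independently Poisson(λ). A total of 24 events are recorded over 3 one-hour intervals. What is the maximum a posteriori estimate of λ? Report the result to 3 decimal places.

Σxᵢ = 24, n = 3.
Posterior ∝ λ^9e^(−5λ) · λ^24e^(−3λ) = λ^33e^(−8λ), i.e. Gamma(shape=34, rate=8).
The mode of a Gamma(a, b) with a ≥ 1 (shape–rate) is (a−1)/b = 33/8 ≈ 4.125.

λ̂_MAP = 4.125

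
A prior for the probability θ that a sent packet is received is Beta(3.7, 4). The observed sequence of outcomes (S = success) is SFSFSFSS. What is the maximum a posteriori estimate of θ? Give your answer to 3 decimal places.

θ̂_MAP = 0.562

Prior: Beta(3.7, 4).
Data: 5 successes in 8 trials (from the sequence). The binomial likelihood contributes θ^5(1−θ)^3, so the posterior is Beta(3.7+5, 4+3) = Beta(8.7, 7).
For Beta(a, b) with a, b > 1 the mode is (a−1)/(a+b−2) = 7.7/13.7 ≈ 0.562.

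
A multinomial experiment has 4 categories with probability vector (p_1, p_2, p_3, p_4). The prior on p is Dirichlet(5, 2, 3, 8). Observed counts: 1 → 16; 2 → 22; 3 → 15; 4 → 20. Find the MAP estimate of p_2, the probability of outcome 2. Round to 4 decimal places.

MAP estimate: 0.2644

The posterior is Dirichlet(αᵢ + nᵢ) = Dirichlet(21, 24, 18, 28).
For a Dirichlet(a₁,…,a_K) with all aᵢ > 1, the mode has j-th component (aⱼ − 1)/(Σaᵢ − K).
Here Σaᵢ = 91 and K = 4, so p_2 = (24 − 1)/(91 − 4) = 23/87 ≈ 0.2644.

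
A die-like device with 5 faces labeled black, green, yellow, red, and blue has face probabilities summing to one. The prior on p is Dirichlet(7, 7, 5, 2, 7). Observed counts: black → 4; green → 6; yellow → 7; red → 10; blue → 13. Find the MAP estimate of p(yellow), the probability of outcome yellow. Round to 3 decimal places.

MAP estimate of p(yellow) = 0.175

The posterior is Dirichlet(αᵢ + nᵢ) = Dirichlet(11, 13, 12, 12, 20).
For a Dirichlet(a₁,…,a_K) with all aᵢ > 1, the mode has j-th component (aⱼ − 1)/(Σaᵢ − K).
Here Σaᵢ = 68 and K = 5, so p(yellow) = (12 − 1)/(68 − 5) = 11/63 ≈ 0.175.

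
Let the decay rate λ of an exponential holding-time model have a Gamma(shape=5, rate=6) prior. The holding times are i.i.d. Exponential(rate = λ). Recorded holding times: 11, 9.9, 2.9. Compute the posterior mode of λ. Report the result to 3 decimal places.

λ̂_MAP = 0.235

The Exponential(rate=λ) likelihood is ∝ λ^n e^(−λΣtᵢ). Here n = 3 and Σtᵢ = 11 + 9.9 + 2.9 = 23.8.
Posterior ∝ λ^4e^(−6λ) · λ^3e^(−23.8λ) = λ^7e^(−29.8λ), i.e. Gamma(8, 29.8).
Mode = (a−1)/b = 7/29.8 ≈ 0.235.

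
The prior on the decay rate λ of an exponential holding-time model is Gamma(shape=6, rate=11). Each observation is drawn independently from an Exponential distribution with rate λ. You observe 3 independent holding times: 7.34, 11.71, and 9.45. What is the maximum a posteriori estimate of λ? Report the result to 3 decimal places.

The Exponential(rate=λ) likelihood is ∝ λ^n e^(−λΣtᵢ). Here n = 3 and Σtᵢ = 7.34 + 11.71 + 9.45 = 28.50.
Posterior ∝ λ^5e^(−11λ) · λ^3e^(−28.50λ) = λ^8e^(−39.50λ), i.e. Gamma(9, 39.50).
Mode = (a−1)/b = 8/39.50 ≈ 0.203.

λ̂_MAP = 0.203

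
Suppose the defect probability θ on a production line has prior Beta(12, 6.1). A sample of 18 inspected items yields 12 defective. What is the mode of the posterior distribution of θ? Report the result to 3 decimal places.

Prior: Beta(12, 6.1).
Data: 12 successes in 18 trials. The binomial likelihood contributes θ^12(1−θ)^6, so the posterior is Beta(12+12, 6.1+6) = Beta(24, 12.1).
For Beta(a, b) with a, b > 1 the mode is (a−1)/(a+b−2) = 23/34.1 ≈ 0.674.

θ̂_MAP = 0.674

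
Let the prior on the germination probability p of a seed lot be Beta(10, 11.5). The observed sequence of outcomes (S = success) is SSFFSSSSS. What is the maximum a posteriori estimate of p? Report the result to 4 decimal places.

p̂_MAP = 0.5614

Prior: Beta(10, 11.5).
Data: 7 successes in 9 trials (from the sequence). The binomial likelihood contributes p^7(1−p)^2, so the posterior is Beta(10+7, 11.5+2) = Beta(17, 13.5).
For Beta(a, b) with a, b > 1 the mode is (a−1)/(a+b−2) = 16/28.5 ≈ 0.5614.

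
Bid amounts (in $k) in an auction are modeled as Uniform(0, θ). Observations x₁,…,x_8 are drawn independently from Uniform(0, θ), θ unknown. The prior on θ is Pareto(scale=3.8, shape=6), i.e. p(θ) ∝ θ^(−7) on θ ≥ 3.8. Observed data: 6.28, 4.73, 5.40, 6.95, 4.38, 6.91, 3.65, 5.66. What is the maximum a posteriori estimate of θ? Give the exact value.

θ̂_MAP = 6.95

The Uniform(0, θ) likelihood is θ^(−n) for θ ≥ max(xᵢ), zero otherwise. Here max(xᵢ) = 6.95.
Posterior ∝ θ^(−7) · θ^(−8) = θ^(−15) on θ ≥ max(3.8, 6.95) = 6.95.
This density is strictly decreasing in θ, so the posterior mode lies at the lower boundary of the support.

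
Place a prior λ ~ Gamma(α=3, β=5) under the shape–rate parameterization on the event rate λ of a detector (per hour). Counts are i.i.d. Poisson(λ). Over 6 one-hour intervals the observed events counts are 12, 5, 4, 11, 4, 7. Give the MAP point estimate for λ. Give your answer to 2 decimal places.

λ̂_MAP = 4.09

Σxᵢ = 12+5+4+11+4+7 = 43, with n = 6.
Posterior ∝ λ^2e^(−5λ) · λ^43e^(−6λ) = λ^45e^(−11λ), i.e. Gamma(shape=46, rate=11).
The mode of a Gamma(a, b) with a ≥ 1 (shape–rate) is (a−1)/b = 45/11 ≈ 4.09.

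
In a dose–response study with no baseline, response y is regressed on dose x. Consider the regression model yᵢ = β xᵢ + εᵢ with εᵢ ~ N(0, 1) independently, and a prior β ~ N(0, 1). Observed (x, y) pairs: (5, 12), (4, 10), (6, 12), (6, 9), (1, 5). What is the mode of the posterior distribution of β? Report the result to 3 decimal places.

β̂_MAP = 2.009

log p(β | y) = −Σ(yᵢ − βxᵢ)²/(2·1) − β²/(2·1) + const.
Setting the derivative to zero: Σxᵢ(yᵢ − βxᵢ)/1 − β/1 = 0, so β = Σxᵢyᵢ / (Σxᵢ² + σ²/τ²).
Σxᵢyᵢ = 5·12 + 4·10 + 6·12 + 6·9 + 1·5 = 231; Σxᵢ² = 114; σ²/τ² = 1.
β̂_MAP = 231 / (114 + 1) = 231/115 ≈ 2.009.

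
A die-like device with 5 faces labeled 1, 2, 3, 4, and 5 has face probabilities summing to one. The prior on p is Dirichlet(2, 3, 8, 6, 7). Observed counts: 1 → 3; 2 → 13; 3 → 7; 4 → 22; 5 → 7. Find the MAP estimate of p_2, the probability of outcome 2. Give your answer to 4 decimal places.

The posterior is Dirichlet(αᵢ + nᵢ) = Dirichlet(5, 16, 15, 28, 14).
For a Dirichlet(a₁,…,a_K) with all aᵢ > 1, the mode has j-th component (aⱼ − 1)/(Σaᵢ − K).
Here Σaᵢ = 78 and K = 5, so p_2 = (16 − 1)/(78 − 5) = 15/73 ≈ 0.2055.

MAP estimate: 0.2055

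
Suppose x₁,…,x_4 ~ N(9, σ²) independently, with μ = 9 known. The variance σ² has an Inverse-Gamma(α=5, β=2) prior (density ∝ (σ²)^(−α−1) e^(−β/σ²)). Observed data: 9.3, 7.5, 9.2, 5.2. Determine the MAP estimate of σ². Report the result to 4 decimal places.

σ̂²_MAP = 1.3013

Sum of squared deviations about the known mean: SS = (9.3−9)² + (7.5−9)² + (9.2−9)² + (5.2−9)² = 16.82.
The Normal likelihood contributes (σ²)^(−n/2) exp(−SS/(2σ²)), so the posterior is Inverse-Gamma(α + n/2, β + SS/2) = Inverse-Gamma(7, 10.41).
The mode of Inverse-Gamma(a, b) is b/(a+1) = 10.41/8 ≈ 1.3013.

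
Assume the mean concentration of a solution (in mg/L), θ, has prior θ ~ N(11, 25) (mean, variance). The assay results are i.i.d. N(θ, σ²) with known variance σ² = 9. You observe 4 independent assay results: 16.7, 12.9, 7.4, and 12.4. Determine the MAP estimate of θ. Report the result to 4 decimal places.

n = 4; x̄ = (16.7 + 12.9 + 7.4 + 12.4)/4 = 49.4/4 = 12.35.
For a Normal prior and Normal likelihood with known variance, the posterior is Normal; its mode equals its mean, the precision-weighted average.
Prior precision 1/σ₀² = 1/25 = 0.04; data precision n/σ² = 4/9.
θ̂ = (0.04·11 + (4/9)·12.35) / (0.04 + 4/9) = (1334/225)/(109/225) = 1334/109 ≈ 12.2385.

θ̂_MAP = 12.2385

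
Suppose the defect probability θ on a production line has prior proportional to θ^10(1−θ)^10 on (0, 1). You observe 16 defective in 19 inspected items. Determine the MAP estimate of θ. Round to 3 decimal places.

θ̂_MAP = 0.667

The prior density ∝ θ^10(1−θ)^10 is the kernel of Beta(11, 11).
Data: 16 successes in 19 trials. The binomial likelihood contributes θ^16(1−θ)^3, so the posterior is Beta(11+16, 11+3) = Beta(27, 14).
For Beta(a, b) with a, b > 1 the mode is (a−1)/(a+b−2) = 26/39 ≈ 0.667.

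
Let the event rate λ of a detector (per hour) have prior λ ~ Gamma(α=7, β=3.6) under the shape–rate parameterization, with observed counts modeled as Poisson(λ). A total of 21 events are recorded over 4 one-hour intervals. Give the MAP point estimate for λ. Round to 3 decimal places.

Σxᵢ = 21, n = 4.
Posterior ∝ λ^6e^(−3.6λ) · λ^21e^(−4λ) = λ^27e^(−7.6λ), i.e. Gamma(shape=28, rate=7.6).
The mode of a Gamma(a, b) with a ≥ 1 (shape–rate) is (a−1)/b = 27/7.6 ≈ 3.553.

λ̂_MAP = 3.553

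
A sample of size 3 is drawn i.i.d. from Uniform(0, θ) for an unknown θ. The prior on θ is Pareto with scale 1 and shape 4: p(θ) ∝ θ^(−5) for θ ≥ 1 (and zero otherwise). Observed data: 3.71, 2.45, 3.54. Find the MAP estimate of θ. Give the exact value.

The Uniform(0, θ) likelihood is θ^(−n) for θ ≥ max(xᵢ), zero otherwise. Here max(xᵢ) = 3.71.
Posterior ∝ θ^(−5) · θ^(−3) = θ^(−8) on θ ≥ max(1, 3.71) = 3.71.
This density is strictly decreasing in θ, so the posterior mode lies at the lower boundary of the support.

θ̂_MAP = 3.71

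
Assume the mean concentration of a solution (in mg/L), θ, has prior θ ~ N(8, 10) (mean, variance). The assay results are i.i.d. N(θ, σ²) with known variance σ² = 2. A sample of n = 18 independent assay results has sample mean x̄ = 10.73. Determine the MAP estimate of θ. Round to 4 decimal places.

θ̂_MAP = 10.7000

n = 18, x̄ = 10.73.
For a Normal prior and Normal likelihood with known variance, the posterior is Normal; its mode equals its mean, the precision-weighted average.
Prior precision 1/σ₀² = 1/10 = 0.1; data precision n/σ² = 18/2 = 9.
θ̂ = (0.1·8 + 9·10.73) / (0.1 + 9) = 97.37/9.1 = 10.7000.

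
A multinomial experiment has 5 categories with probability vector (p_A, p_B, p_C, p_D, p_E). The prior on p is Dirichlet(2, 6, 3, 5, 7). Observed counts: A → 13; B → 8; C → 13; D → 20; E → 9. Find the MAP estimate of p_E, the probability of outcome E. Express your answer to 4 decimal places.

The posterior is Dirichlet(αᵢ + nᵢ) = Dirichlet(15, 14, 16, 25, 16).
For a Dirichlet(a₁,…,a_K) with all aᵢ > 1, the mode has j-th component (aⱼ − 1)/(Σaᵢ − K).
Here Σaᵢ = 86 and K = 5, so p_E = (16 − 1)/(86 − 5) = 15/81 ≈ 0.1852.

MAP estimate of p_E = 0.1852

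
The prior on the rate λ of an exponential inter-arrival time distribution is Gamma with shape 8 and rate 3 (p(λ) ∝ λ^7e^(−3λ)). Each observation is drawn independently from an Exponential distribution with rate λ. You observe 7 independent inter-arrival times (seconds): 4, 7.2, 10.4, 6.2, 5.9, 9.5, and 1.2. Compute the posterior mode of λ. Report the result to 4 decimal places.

The Exponential(rate=λ) likelihood is ∝ λ^n e^(−λΣtᵢ). Here n = 7 and Σtᵢ = 4 + 7.2 + 10.4 + 6.2 + 5.9 + 9.5 + 1.2 = 44.4.
Posterior ∝ λ^7e^(−3λ) · λ^7e^(−44.4λ) = λ^14e^(−47.4λ), i.e. Gamma(15, 47.4).
Mode = (a−1)/b = 14/47.4 ≈ 0.2954.

λ̂_MAP = 0.2954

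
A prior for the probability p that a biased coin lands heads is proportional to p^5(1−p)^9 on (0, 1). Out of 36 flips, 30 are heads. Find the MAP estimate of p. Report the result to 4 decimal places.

p̂_MAP = 0.7000

The prior density ∝ p^5(1−p)^9 is the kernel of Beta(6, 10).
Data: 30 successes in 36 trials. The binomial likelihood contributes p^30(1−p)^6, so the posterior is Beta(6+30, 10+6) = Beta(36, 16).
For Beta(a, b) with a, b > 1 the mode is (a−1)/(a+b−2) = 35/50 ≈ 0.7000.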